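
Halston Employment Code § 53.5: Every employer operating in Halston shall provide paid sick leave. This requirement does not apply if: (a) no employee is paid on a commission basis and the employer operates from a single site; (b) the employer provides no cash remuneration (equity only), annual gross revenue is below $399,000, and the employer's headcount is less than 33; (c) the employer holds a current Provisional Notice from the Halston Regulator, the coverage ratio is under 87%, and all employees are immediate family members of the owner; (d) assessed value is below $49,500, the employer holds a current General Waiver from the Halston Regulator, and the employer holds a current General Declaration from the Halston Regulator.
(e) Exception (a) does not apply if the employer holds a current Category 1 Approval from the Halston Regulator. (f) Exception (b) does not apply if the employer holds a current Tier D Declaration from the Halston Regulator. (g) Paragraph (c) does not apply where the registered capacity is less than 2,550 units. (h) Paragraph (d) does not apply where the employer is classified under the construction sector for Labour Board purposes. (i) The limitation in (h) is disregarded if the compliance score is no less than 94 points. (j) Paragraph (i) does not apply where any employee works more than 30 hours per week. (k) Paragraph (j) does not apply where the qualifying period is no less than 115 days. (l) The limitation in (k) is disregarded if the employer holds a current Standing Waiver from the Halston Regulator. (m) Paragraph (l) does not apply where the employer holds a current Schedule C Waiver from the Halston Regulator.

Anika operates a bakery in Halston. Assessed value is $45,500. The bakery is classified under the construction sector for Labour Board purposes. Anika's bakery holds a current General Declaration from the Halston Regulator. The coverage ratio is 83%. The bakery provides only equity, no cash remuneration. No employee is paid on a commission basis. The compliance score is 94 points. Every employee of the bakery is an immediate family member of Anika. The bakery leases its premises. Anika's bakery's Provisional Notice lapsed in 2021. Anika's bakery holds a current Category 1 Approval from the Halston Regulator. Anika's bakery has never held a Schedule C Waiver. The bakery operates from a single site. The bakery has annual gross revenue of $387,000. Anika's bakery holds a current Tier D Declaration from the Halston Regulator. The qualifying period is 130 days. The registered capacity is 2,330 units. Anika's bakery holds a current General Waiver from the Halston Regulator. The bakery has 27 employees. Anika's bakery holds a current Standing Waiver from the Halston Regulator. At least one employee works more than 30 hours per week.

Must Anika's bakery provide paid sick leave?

All of (a)'s requirements are met (no employee is paid on commission; the employer operates from a single site). Turning to paragraph (e): (e) operates against (a): a current Category 1 Approval is held. (a) is therefore removed.
Exception (b) is satisfied on its face — remuneration is equity-only; annual gross revenue is $387,000, below the $399,000 limit; the employer's headcount is 27, less than the 33 limit. But applying paragraph (f): (f) is triggered — a current Tier D Declaration is held. So (b) is unavailable.
Exception (c) fails — the Provisional Notice is not current.
Exception (d) is satisfied on its face — assessed value is $45,500, below the $49,500 limit; a current General Waiver is held; a current General Declaration is held. However, paragraphs (h)–(m) must be considered: (h) operates against (d): the bakery is classified under the construction sector. (i) would limit (h) — the compliance score is 94 points, meeting the 94 points threshold — but (j) sets (i) aside: (j) is triggered — at least one employee exceeds 30 hours/week. (k) would limit (j) — the qualifying period is 130 days, meeting the 115 days threshold — but (l) sets (k) aside: (l) operates against (k): a current Standing Waiver is held. (m), which would lift (l), is inapplicable — there is no Schedule C Waiver in force. So (d) is unavailable.
Every exception is unavailable, so the rule governs.

Yes — Anika's bakery must provide paid sick leave.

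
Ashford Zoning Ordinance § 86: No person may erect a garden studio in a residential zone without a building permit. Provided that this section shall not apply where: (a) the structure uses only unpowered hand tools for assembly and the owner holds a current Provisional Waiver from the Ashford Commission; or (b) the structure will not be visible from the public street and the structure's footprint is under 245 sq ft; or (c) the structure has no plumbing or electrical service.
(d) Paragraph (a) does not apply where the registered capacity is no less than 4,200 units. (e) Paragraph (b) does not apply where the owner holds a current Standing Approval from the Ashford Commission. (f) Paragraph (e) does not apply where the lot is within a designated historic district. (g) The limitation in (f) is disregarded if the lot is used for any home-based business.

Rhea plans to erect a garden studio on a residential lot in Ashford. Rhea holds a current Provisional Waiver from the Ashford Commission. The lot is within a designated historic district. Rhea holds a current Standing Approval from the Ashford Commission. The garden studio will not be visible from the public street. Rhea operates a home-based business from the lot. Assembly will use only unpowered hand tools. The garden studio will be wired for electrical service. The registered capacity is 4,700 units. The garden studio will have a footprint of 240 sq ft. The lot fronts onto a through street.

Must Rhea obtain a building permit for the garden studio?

Exception (a): assembly uses only hand tools; a current Provisional Waiver is held — every condition holds. Turning to paragraph (d): (d) operates against (a): the registered capacity is 4,700 units, meeting the 4,200 units threshold. Exception (a) does not apply.
Exception (b) is satisfied on its face — the structure will not be visible from the street; the structure's footprint is 240 sq ft, under the 245 sq ft limit. However, paragraphs (e)–(g) must be considered: (e) operates — a current Standing Approval is held. (f) applies (the lot is in a historic district), but is set aside by (g): (g) is engaged — a home-based business operates on the lot. (b) is therefore removed.
Exception (c) fails — electrical service is planned.
None of the exceptions is available; § 86 applies in full.

Yes — Rhea must obtain a building permit.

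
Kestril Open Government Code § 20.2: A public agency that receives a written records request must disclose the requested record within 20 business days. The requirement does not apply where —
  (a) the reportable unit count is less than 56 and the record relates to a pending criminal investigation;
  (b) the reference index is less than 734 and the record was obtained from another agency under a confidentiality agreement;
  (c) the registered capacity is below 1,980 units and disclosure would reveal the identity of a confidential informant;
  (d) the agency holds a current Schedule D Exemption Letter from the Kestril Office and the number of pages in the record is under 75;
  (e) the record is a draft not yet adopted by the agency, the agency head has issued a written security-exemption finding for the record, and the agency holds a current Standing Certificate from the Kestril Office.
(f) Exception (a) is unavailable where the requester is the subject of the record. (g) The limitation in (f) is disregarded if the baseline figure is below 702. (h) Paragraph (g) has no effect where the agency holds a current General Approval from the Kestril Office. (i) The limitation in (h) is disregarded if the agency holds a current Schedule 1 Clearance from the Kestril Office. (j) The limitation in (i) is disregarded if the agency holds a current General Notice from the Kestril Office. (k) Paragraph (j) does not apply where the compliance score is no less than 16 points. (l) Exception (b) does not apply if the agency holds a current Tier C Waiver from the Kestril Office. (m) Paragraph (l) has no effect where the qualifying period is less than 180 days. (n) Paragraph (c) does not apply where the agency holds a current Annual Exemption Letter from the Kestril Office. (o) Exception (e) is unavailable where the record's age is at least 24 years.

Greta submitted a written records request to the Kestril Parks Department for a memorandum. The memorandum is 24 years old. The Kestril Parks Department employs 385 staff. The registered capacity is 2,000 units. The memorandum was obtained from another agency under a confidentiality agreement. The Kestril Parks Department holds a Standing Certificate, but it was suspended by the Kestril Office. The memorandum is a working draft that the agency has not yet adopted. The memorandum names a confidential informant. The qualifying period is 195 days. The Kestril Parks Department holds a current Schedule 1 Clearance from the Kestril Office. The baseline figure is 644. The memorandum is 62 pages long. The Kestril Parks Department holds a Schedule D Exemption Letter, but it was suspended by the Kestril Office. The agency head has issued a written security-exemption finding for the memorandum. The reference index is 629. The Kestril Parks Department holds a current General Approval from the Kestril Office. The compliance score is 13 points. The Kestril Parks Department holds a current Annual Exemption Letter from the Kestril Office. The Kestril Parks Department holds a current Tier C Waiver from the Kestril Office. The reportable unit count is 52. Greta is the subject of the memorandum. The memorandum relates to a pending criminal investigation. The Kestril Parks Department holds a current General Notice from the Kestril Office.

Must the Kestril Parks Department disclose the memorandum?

Yes — the Kestril Parks Department must disclose the memorandum.

Exception (a) is satisfied on its face — the reportable unit count is 52, less than the 56 limit; the memorandum relates to a pending investigation. However, paragraphs (f)–(k) must be considered: (f) is triggered — Greta is the subject of the memorandum. (g) applies (the baseline figure is 644, below the 702 limit), but yields to (h): (h) is engaged — a current General Approval is held. (i) would limit (h) — a current Schedule 1 Clearance is held — but (j) sets (i) aside: (j) is triggered — a current General Notice is held. (k) is inapplicable (the compliance score is 13 points, short of 16 points), so (j) stands. Exception (a) does not apply.
Exception (b)'s conditions are all satisfied: the reference index is 629, less than the 734 limit; the memorandum was obtained under a confidentiality agreement. But applying paragraphs (l)–(m): (l) operates against (b): a current Tier C Waiver is held. (m) is inapplicable (the qualifying period is 195 days, not less than 180 days), so (l) stands. So (b) is unavailable.
Exception (c) requires that the registered capacity is below 1,980 units; but the registered capacity is 2,000 units, not below 1,980 units, so (c) is unavailable.
Exception (d) requires that the agency holds a current Schedule D Exemption Letter from the Kestril Office; but no current Schedule D Exemption Letter is held, so (d) is unavailable.
Exception (e) does not apply: no current Standing Certificate is held.
Every exception is unavailable, so the rule governs.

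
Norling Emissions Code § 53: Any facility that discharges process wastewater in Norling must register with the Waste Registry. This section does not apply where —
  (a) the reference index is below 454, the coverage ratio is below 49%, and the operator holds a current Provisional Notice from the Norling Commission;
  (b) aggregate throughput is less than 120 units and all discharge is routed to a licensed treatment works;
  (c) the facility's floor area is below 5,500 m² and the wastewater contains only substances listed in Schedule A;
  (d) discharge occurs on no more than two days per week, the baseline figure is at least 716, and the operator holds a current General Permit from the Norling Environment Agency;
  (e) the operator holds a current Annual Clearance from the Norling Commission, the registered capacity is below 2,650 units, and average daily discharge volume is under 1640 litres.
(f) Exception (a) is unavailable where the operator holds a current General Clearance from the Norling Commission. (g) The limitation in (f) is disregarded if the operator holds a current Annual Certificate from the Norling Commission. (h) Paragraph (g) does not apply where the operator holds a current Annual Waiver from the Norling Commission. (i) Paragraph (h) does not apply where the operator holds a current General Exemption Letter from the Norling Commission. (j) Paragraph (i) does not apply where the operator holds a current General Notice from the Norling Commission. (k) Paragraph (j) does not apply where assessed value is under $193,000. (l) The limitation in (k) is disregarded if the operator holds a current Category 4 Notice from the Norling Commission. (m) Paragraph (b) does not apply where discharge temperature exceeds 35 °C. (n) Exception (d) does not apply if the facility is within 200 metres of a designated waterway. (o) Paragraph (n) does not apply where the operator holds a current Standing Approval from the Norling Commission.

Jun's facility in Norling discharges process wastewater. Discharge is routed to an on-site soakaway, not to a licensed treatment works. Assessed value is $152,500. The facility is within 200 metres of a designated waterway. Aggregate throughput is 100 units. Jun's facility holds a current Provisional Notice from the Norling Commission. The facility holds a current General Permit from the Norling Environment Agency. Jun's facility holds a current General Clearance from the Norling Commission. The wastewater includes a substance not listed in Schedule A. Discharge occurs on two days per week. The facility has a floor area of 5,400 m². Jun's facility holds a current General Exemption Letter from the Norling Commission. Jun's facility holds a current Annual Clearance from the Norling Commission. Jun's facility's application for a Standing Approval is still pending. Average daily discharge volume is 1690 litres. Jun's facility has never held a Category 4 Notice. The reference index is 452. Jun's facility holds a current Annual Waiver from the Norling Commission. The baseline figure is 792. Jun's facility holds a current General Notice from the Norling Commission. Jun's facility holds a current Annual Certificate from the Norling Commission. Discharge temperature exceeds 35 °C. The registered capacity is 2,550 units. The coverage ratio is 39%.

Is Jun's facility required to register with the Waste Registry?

Exception (a): the reference index is 452, below the 454 limit; the coverage ratio is 39%, below the 49% limit; a current Provisional Notice is held — every condition holds. Under paragraphs (f)–(l): (f) would limit (a) — a current General Clearance is held — but (g) sets (f) aside: (g) operates against (f): a current Annual Certificate is held. (h) applies (a current Annual Waiver is held), but is set aside by (i): (i) is engaged — a current General Exemption Letter is held. (j) would limit (i) — a current General Notice is held — but (k) sets (j) aside: (k) operates against (j): assessed value is $152,500, under the $193,000 limit. (l) is not triggered (the Category 4 Notice is not current), so (k) stands. So (a) applies.
Exception (b) fails — discharge is not routed to a licensed treatment works.
Exception (c) fails — the wastewater includes a non-Schedule-A substance.
Exception (d)'s conditions are all satisfied: discharge occurs on no more than two days per week; the baseline figure is 792, meeting the 716 threshold; a current General Permit is held. However, paragraphs (n)–(o) must be considered: (n) is triggered — the facility is within 200 m of a designated waterway. (o) is not triggered (the Standing Approval is not current), so (n) stands. So (d) is unavailable.
Exception (e) fails — average daily discharge volume is 1690 litres, not under 1640 litres.

No — exception (a) applies; Jun's facility is not required to register with the Waste Registry.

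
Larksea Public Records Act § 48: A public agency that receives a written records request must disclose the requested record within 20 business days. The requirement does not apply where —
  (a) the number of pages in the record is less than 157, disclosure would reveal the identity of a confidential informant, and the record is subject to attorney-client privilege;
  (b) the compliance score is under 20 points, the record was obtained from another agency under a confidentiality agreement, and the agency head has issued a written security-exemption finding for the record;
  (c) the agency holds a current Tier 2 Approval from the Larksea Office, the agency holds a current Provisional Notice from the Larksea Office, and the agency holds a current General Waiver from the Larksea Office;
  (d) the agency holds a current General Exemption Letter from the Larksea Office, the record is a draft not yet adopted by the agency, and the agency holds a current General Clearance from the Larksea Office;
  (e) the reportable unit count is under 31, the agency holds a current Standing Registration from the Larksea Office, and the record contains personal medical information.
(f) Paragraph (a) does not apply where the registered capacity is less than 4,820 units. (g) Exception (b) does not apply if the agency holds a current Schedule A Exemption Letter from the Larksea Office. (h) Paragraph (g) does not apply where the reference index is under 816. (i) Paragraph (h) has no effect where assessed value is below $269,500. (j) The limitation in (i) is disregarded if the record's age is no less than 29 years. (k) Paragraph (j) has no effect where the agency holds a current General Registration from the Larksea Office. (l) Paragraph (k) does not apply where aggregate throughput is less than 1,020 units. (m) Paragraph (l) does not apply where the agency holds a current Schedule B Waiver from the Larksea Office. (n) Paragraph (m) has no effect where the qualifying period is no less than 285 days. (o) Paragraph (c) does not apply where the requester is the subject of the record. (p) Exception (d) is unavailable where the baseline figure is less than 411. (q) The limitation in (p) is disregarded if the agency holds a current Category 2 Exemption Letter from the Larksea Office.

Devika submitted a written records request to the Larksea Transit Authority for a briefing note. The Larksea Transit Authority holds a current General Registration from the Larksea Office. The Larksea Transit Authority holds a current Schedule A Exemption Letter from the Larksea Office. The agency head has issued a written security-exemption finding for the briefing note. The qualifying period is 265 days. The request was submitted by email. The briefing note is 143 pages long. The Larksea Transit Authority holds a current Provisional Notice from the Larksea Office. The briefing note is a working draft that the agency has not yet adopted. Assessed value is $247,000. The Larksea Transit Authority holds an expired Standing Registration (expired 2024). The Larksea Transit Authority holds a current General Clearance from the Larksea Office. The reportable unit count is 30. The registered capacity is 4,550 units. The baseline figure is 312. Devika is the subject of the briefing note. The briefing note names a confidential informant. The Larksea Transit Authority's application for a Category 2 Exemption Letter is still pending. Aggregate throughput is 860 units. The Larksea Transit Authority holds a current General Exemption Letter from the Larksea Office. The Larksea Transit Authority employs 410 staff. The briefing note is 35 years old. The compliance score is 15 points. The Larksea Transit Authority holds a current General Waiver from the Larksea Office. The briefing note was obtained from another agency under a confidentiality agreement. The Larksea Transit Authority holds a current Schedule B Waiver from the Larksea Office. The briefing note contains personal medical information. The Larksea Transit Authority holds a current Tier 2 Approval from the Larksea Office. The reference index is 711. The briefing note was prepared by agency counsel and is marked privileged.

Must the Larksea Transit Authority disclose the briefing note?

Exception (a) is satisfied on its face — the number of pages in the record is 143, less than the 157 limit; the briefing note names a confidential informant; the briefing note is privileged. But applying paragraph (f): (f) is engaged — the registered capacity is 4,550 units, less than the 4,820 units limit. (a) is therefore removed.
Exception (b): the compliance score is 15 points, under the 20 points limit; the briefing note was obtained under a confidentiality agreement; a written security-exemption finding has been issued — every condition holds. However, paragraphs (g)–(n) must be considered: (g) operates against (b): a current Schedule A Exemption Letter is held. (h) operates (the reference index is 711, under the 816 limit), but is set aside by (i): (i) operates against (h): assessed value is $247,000, below the $269,500 limit. (j) would limit (i) — the record's age is 35 years, meeting the 29 years threshold — but (k) sets (j) aside: (k) operates — a current General Registration is held. (l) applies (aggregate throughput is 860 units, less than the 1,020 units limit), but is overridden by (m): (m) operates against (l): a current Schedule B Waiver is held. (n) does not operate here (the qualifying period is 265 days, short of 285 days), so (m) stands. So (b) is unavailable.
Exception (c): a current Tier 2 Approval is held; a current Provisional Notice is held; a current General Waiver is held — every condition holds. But applying paragraph (o): (o) operates against (c): Devika is the subject of the briefing note. Exception (c) does not apply.
Exception (d): a current General Exemption Letter is held; the briefing note is an unadopted draft; a current General Clearance is held — every condition holds. But applying paragraphs (p)–(q): (p) operates against (d): the baseline figure is 312, less than the 411 limit. (q) is inapplicable (there is no Category 2 Exemption Letter in force), so (p) stands. So (d) is unavailable.
Exception (e) fails — the Standing Registration is not current.
None of the exceptions is available; § 48 applies in full.

Yes — the Larksea Transit Authority must disclose the briefing note.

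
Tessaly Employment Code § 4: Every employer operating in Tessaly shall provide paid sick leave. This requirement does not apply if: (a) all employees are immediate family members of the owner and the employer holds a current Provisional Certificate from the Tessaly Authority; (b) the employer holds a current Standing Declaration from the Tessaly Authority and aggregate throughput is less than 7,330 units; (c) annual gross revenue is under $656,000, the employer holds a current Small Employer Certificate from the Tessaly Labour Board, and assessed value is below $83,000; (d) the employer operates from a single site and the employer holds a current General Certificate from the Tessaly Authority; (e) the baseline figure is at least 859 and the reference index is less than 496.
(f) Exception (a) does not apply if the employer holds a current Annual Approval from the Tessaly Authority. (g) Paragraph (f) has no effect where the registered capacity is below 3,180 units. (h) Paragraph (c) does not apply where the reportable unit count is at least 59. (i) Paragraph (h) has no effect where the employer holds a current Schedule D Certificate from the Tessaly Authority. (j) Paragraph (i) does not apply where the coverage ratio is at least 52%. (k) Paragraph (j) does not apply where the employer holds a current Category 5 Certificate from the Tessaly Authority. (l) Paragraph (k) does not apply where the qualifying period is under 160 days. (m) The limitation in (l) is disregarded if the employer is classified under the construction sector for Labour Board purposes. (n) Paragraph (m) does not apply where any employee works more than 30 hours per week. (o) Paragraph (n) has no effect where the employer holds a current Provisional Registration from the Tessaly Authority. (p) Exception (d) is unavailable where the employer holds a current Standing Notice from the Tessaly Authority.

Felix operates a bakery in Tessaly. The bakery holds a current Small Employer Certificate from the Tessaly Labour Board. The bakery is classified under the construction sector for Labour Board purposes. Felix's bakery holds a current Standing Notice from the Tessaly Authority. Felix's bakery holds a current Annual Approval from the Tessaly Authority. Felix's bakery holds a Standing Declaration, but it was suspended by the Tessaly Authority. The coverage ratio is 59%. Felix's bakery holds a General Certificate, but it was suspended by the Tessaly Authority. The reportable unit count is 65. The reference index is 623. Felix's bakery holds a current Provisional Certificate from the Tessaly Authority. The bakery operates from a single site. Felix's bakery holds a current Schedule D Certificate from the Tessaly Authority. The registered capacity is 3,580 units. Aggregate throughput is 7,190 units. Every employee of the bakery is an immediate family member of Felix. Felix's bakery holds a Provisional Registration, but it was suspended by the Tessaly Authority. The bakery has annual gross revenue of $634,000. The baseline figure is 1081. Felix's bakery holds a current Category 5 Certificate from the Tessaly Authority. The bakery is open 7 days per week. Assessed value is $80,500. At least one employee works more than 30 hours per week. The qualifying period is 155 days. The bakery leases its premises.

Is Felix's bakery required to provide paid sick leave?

All of (a)'s requirements are met (every employee is an immediate family member; a current Provisional Certificate is held). But: (f) is triggered — a current Annual Approval is held. (g) does not operate here (the registered capacity is 3,580 units, not below 3,180 units), so (f) stands. So (a) is unavailable.
Exception (b) does not apply: there is no Standing Declaration in force.
All of (c)'s requirements are met (annual gross revenue is $634,000, under the $656,000 limit; a current Small Employer Certificate is held; assessed value is $80,500, below the $83,000 limit). However, paragraphs (h)–(o) must be considered: (h) operates against (c): the reportable unit count is 65, meeting the 59 threshold. (i) would limit (h) — a current Schedule D Certificate is held — but (j) sets (i) aside: (j) operates against (i): the coverage ratio is 59%, meeting the 52% threshold. (k) applies (a current Category 5 Certificate is held), but is itself disapplied by (l): (l) operates against (k): the qualifying period is 155 days, under the 160 days limit. (m) operates (the bakery is classified under the construction sector), but is itself disapplied by (n): (n) operates — at least one employee exceeds 30 hours/week. (o) does not operate here (no current Provisional Registration is held), so (n) stands. Exception (c) does not apply.
Exception (d) does not apply: there is no General Certificate in force.
Exception (e) does not apply: the reference index is 623, not less than 496.
No exception displaces § 4.

Yes — Felix's bakery must provide paid sick leave.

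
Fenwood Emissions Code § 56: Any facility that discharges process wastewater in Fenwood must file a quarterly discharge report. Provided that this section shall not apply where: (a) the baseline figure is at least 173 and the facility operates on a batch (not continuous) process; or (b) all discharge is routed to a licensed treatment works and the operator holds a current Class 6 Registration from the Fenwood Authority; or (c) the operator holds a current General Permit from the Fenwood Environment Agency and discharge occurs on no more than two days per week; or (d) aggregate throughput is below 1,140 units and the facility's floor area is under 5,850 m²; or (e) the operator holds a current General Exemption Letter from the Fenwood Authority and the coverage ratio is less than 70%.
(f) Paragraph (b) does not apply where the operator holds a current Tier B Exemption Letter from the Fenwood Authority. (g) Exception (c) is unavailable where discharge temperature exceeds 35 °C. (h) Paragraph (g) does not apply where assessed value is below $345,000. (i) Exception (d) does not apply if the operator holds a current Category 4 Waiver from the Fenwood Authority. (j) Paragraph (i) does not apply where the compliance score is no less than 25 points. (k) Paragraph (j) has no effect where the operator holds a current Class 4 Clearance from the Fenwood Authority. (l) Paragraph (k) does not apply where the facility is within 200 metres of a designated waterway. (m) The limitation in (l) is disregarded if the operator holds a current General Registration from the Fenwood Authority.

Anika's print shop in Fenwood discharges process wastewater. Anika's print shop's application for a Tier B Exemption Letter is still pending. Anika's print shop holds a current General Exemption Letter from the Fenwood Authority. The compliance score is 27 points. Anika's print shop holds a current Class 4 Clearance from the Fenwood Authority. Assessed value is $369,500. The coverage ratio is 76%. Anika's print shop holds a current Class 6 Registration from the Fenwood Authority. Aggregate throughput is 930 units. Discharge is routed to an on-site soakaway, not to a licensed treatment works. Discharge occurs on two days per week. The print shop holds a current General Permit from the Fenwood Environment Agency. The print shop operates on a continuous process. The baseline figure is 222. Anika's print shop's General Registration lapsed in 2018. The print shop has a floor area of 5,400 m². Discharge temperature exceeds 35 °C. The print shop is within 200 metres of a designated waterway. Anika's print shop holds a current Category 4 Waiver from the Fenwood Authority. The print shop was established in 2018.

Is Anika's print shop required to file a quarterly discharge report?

Exception (a) fails — the facility operates on a continuous process.
Exception (b) fails — discharge is not routed to a licensed treatment works.
All of (c)'s requirements are met (a current General Permit is held; discharge occurs on no more than two days per week). However, paragraphs (g)–(h) must be considered: (g) applies — discharge temperature exceeds 35 °C. (h), which would lift (g), is not engaged — assessed value is $369,500, not below $345,000. (c) is therefore removed.
Exception (d)'s conditions are all satisfied: aggregate throughput is 930 units, below the 1,140 units limit; the facility's floor area is 5,400 m², under the 5,850 m² limit. Considering the limiting provisions: (i) would limit (d) — a current Category 4 Waiver is held — but (j) sets (i) aside: (j) is triggered — the compliance score is 27 points, meeting the 25 points threshold. (k) applies (a current Class 4 Clearance is held), but is itself disapplied by (l): (l) operates against (k): the print shop is within 200 m of a designated waterway. (m) is not triggered (no current General Registration is held), so (l) stands. So (d) applies.
Exception (e) does not apply: the coverage ratio is 76%, not less than 70%.

No — exception (d) applies; Anika's print shop is not required to file a quarterly discharge report.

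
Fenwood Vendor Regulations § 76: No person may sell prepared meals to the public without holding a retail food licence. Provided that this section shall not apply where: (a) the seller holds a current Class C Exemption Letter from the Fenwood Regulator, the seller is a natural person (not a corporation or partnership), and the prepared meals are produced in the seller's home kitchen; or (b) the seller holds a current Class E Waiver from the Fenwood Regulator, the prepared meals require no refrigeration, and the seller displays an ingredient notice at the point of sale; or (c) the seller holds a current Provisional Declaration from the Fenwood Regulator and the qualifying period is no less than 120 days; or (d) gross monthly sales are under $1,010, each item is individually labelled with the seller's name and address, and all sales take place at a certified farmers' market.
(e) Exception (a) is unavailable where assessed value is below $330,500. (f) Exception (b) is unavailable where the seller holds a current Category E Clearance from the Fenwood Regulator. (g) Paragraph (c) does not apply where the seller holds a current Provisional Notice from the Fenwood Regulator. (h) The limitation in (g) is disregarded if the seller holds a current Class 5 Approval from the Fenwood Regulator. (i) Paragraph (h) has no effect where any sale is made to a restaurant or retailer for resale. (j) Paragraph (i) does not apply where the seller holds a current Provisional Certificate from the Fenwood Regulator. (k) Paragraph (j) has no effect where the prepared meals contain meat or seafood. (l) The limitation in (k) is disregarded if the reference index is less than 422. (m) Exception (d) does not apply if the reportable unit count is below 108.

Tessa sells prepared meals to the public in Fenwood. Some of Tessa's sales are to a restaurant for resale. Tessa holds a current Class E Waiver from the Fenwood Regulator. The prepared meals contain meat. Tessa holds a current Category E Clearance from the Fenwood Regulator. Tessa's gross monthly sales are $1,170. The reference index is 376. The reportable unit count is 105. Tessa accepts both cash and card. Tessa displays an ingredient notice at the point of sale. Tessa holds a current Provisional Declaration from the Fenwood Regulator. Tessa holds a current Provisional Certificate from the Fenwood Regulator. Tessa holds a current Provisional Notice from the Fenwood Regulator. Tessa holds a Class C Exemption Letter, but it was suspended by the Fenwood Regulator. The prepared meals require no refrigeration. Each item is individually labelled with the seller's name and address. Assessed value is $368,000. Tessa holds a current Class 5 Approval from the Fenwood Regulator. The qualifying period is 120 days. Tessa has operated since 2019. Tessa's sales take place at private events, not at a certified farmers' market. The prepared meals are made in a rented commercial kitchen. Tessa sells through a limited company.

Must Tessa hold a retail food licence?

No — exception (c) applies; Tessa is not required to hold a retail food licence.

Exception (a) does not apply: no current Class C Exemption Letter is held.
Exception (b): a current Class E Waiver is held; the prepared meals are shelf-stable; an ingredient notice is displayed — every condition holds. But applying paragraph (f): (f) operates against (b): a current Category E Clearance is held. So (b) is unavailable.
Exception (c)'s conditions are all satisfied: a current Provisional Declaration is held; the qualifying period is 120 days, meeting the 120 days threshold. Applying paragraphs (g)–(l): (g) operates (a current Provisional Notice is held), but is set aside by (h): (h) operates against (g): a current Class 5 Approval is held. (i) is triggered (some sales are to a restaurant for resale), but is set aside by (j): (j) operates against (i): a current Provisional Certificate is held. (k) operates (the prepared meals contain meat), but is overridden by (l): (l) operates — the reference index is 376, less than the 422 limit. Exception (c) stands.
Exception (d) does not apply: gross monthly sales are $1,170, not under $1,010.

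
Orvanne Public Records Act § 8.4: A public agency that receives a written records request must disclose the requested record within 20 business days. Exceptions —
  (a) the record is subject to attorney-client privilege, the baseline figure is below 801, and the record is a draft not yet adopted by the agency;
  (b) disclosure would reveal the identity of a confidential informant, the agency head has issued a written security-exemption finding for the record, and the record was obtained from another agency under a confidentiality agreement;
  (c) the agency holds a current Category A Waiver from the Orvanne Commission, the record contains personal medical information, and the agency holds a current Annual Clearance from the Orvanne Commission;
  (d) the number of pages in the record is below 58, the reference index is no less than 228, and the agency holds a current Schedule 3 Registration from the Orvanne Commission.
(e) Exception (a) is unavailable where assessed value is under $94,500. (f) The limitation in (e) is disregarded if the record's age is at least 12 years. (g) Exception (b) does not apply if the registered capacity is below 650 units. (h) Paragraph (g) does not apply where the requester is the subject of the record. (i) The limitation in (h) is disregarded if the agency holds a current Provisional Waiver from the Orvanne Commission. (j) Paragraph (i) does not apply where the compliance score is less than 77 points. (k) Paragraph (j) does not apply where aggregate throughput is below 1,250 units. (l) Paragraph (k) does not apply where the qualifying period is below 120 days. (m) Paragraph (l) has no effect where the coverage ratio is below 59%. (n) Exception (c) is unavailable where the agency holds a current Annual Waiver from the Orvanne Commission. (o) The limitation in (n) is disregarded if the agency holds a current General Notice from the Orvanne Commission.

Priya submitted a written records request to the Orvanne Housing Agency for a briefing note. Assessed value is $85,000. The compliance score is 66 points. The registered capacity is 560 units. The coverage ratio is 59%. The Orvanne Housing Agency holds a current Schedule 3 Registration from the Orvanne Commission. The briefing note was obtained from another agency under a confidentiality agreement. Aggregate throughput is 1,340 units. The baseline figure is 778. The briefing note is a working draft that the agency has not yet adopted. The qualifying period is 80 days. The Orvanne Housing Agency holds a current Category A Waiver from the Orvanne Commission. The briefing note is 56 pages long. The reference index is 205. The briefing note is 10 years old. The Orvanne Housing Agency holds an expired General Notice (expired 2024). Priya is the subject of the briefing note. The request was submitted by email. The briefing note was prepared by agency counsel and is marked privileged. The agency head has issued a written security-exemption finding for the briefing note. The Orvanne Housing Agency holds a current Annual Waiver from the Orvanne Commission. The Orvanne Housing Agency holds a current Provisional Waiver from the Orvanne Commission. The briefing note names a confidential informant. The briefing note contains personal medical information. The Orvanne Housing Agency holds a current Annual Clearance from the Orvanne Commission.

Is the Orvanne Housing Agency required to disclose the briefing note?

No — exception (b) applies; the Orvanne Housing Agency is not required to disclose the briefing note.

Exception (a): the briefing note is privileged; the baseline figure is 778, below the 801 limit; the briefing note is an unadopted draft — every condition holds. But: (e) operates against (a): assessed value is $85,000, under the $94,500 limit. (f), which would lift (e), is not triggered — the record's age is 10 years, short of 12 years. So (a) is unavailable.
All of (b)'s requirements are met (the briefing note names a confidential informant; a written security-exemption finding has been issued; the briefing note was obtained under a confidentiality agreement). Considering the limiting provisions: (g) is triggered (the registered capacity is 560 units, below the 650 units limit), but yields to (h): (h) operates against (g): Priya is the subject of the briefing note. (i) is engaged (a current Provisional Waiver is held), but is itself disapplied by (j): (j) operates against (i): the compliance score is 66 points, less than the 77 points limit. (k) is not engaged (aggregate throughput is 1,340 units, not below 1,250 units), so (j) stands. (b) remains available.
Exception (c): a current Category A Waiver is held; the briefing note contains personal medical information; a current Annual Clearance is held — every condition holds. However, paragraphs (n)–(o) must be considered: (n) is engaged — a current Annual Waiver is held. (o), which would lift (n), is not triggered — the General Notice is not current. Exception (c) does not apply.
Exception (d) does not apply: the reference index is 205, short of 228.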